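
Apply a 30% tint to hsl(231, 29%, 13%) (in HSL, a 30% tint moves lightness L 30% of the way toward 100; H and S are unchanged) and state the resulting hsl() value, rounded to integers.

hsl(231, 29%, 39%)

L moves 30% from 13 toward 100: 13 + 26.1 = 39.1 → 39.
H and S are unchanged.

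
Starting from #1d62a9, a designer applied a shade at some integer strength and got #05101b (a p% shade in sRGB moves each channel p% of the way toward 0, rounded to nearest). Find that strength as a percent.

#1d62a9 is rgb(29, 98, 169); #05101b is rgb(5, 16, 27).
On the B channel (widest range): 27 ≈ 169 + (p/100)(0 − 169), so p ≈ 100×(27 − 169)/(0 − 169) = -14200/-169 = 84.02.
p = 84 reproduces all three channels after rounding.

84%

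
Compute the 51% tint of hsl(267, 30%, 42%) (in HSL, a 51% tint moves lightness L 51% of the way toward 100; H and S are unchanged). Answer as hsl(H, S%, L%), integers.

hsl(267, 30%, 72%)

L moves 51% from 42 toward 100: 42 + 29.58 = 71.58 → 72.
H and S are unchanged.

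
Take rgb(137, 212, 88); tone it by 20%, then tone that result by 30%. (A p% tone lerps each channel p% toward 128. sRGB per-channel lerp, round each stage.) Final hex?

#85af6a

Lerp each channel 20% toward 128:
  R: 137 − 1.8 = 135.2 → 135
  G: 212 − 16.8 = 195.2 → 195
  B: 88 + 0.2×(128−88) = 88 + 8 = 96 → 96
After the tone: rgb(135, 195, 96) = #87c360.
A 30% tone moves each channel 30% toward 128:
  R: 135 + 0.3×(128−135) = 135 − 2.1 = 132.9 → 133
  G: 195 + 0.3×(128−195) = 195 − 20.1 = 174.9 → 175
  B: 96 + 0.3×(128−96) = 96 + 9.6 = 105.6 → 106
rgb(133, 175, 106) = #85af6a.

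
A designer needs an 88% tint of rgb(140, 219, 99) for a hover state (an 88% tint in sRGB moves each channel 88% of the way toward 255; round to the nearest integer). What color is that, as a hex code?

Lerp each channel 88% toward 255:
  R: 140 + 101.2 = 241.2 → 241
  G: 219 + 0.88×(255−219) = 219 + 31.68 = 250.68 → 251
  B: 99 + 137.28 = 236.28 → 236
rgb(241, 251, 236) = #F1FBEC.

#F1FBEC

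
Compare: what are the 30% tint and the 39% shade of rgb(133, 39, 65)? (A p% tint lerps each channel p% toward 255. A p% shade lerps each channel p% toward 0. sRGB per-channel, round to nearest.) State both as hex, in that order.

30% tint:
  R: 133 + 36.6 = 169.6 → 170
  G: 39 + 64.8 = 103.8 → 104
  B: 65 + 0.3×(255−65) = 65 + 57 = 122 → 122
  → #aa687a
39% shade:
  R: 133 − 51.87 = 81.13 → 81
  G: 39 + 0.39×(0−39) = 39 − 15.21 = 23.79 → 24
  B: 65 − 25.35 = 39.65 → 40
  → #511828

#aa687a, #511828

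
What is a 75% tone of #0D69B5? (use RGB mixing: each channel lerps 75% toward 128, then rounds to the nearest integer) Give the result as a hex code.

#0D69B5 is rgb(13, 105, 181).
A 75% tone moves each channel 75% toward 128:
  R: 13 + 86.25 = 99.25 → 99
  G: 105 + 0.75×(128−105) = 105 + 17.25 = 122.25 → 122
  B: 181 − 39.75 = 141.25 → 141
rgb(99, 122, 141) = #637A8D.

#637A8D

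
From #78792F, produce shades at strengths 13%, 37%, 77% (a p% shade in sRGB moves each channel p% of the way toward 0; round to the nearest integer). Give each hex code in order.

#78792F is rgb(120, 121, 47).
13%: (120 − 15.6 = 104.4→104, 121 − 15.73 = 105.27→105, 47 − 6.11 = 40.89→41) → #686929
37%: (120 − 44.4 = 75.6→76, 121 − 44.77 = 76.23→76, 47 − 17.39 = 29.61→30) → #4C4C1E
77%: (120 − 92.4 = 27.6→28, 121 − 93.17 = 27.83→28, 47 − 36.19 = 10.81→11) → #1C1C0B

#686929, #4C4C1E, #1C1C0B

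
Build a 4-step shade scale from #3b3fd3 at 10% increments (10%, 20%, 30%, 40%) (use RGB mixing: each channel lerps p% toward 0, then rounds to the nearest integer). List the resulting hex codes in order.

#3b3fd3 is rgb(59, 63, 211).
10%: (59 − 5.9 = 53.1→53, 63 − 6.3 = 56.7→57, 211 − 21.1 = 189.9→190) → #3539be
20%: (59 − 11.8 = 47.2→47, 63 − 12.6 = 50.4→50, 211 − 42.2 = 168.8→169) → #2f32a9
30%: (59 − 17.7 = 41.3→41, 63 − 18.9 = 44.1→44, 211 − 63.3 = 147.7→148) → #292c94
40%: (59 − 23.6 = 35.4→35, 63 − 25.2 = 37.8→38, 211 − 84.4 = 126.6→127) → #23267f

#3539be, #2f32a9, #292c94, #23267f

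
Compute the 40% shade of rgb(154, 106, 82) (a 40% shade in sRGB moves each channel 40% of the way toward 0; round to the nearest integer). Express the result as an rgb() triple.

A 40% shade moves each channel 40% toward 0:
  R: 154 + 0.4×(0−154) = 154 − 61.6 = 92.4 → 92
  G: 106 − 42.4 = 63.6 → 64
  B: 82 + 0.4×(0−82) = 82 − 32.8 = 49.2 → 49

rgb(92, 64, 49)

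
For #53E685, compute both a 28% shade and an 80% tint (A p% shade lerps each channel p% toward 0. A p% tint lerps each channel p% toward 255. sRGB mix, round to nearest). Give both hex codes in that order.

#3CA660, #DDFAE7

#53E685 is rgb(83, 230, 133).
28% shade:
  R: 83 + 0.28×(0−83) = 83 − 23.24 = 59.76 → 60
  G: 230 + 0.28×(0−230) = 230 − 64.4 = 165.6 → 166
  B: 133 + 0.28×(0−133) = 133 − 37.24 = 95.76 → 96
  → #3CA660
80% tint:
  R: 83 + 0.8×(255−83) = 83 + 137.6 = 220.6 → 221
  G: 230 + 20 = 250 → 250
  B: 133 + 0.8×(255−133) = 133 + 97.6 = 230.6 → 231
  → #DDFAE7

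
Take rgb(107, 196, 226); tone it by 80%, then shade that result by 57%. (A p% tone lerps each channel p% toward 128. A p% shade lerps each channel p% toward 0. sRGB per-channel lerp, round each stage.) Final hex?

#353d40

An 80% tone moves each channel 80% toward 128:
  R: 107 + 0.8×(128−107) = 107 + 16.8 = 123.8 → 124
  G: 196 − 54.4 = 141.6 → 142
  B: 226 + 0.8×(128−226) = 226 − 78.4 = 147.6 → 148
After the tone: rgb(124, 142, 148) = #7c8e94.
Lerp each channel 57% toward 0:
  R: 124 + 0.57×(0−124) = 124 − 70.68 = 53.32 → 53
  G: 142 − 80.94 = 61.06 → 61
  B: 148 + 0.57×(0−148) = 148 − 84.36 = 63.64 → 64
rgb(53, 61, 64) = #353d40.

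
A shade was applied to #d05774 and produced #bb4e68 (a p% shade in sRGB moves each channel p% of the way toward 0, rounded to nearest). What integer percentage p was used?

10%

#d05774 is rgb(208, 87, 116); #bb4e68 is rgb(187, 78, 104).
On the R channel (widest range): 187 ≈ 208 + (p/100)(0 − 208), so p ≈ 100×(187 − 208)/(0 − 208) = -2100/-208 = 10.10.
p = 10 reproduces all three channels after rounding.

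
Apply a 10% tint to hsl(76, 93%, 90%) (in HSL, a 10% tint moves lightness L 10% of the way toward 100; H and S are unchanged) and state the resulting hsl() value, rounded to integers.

L moves 10% from 90 toward 100: 90 + 1 = 91 → 91.
H and S are unchanged.

hsl(76, 93%, 91%)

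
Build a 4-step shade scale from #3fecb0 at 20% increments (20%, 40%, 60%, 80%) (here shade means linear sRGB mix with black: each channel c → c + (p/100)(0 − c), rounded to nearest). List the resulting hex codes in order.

#3fecb0 is rgb(63, 236, 176).
20%: (63 − 12.6 = 50.4→50, 236 − 47.2 = 188.8→189, 176 − 35.2 = 140.8→141) → #32bd8d
40%: (63 − 25.2 = 37.8→38, 236 − 94.4 = 141.6→142, 176 − 70.4 = 105.6→106) → #268e6a
60%: (63 − 37.8 = 25.2→25, 236 − 141.6 = 94.4→94, 176 − 105.6 = 70.4→70) → #195e46
80%: (63 − 50.4 = 12.6→13, 236 − 188.8 = 47.2→47, 176 − 140.8 = 35.2→35) → #0d2f23

#32bd8d, #268e6a, #195e46, #0d2f23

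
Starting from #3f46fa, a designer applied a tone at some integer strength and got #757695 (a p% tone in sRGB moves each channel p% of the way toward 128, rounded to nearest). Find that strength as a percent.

83%

#3f46fa is rgb(63, 70, 250); #757695 is rgb(117, 118, 149).
On the B channel (widest range): 149 ≈ 250 + (p/100)(128 − 250), so p ≈ 100×(149 − 250)/(128 − 250) = -10100/-122 = 82.79.
p = 83 reproduces all three channels after rounding.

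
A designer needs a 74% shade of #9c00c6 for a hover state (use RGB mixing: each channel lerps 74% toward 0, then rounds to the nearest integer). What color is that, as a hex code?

#290033

#9c00c6 is rgb(156, 0, 198).
Lerp each channel 74% toward 0:
  R: 156 − 115.44 = 40.56 → 41
  G: 0 + 0.74×(0−0) = 0 + 0 = 0 → 0
  B: 198 + 0.74×(0−198) = 198 − 146.52 = 51.48 → 51
rgb(41, 0, 51) = #290033.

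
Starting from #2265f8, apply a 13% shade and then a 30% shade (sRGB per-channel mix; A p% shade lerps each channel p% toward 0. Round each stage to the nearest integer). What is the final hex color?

#153e97

#2265f8 is rgb(34, 101, 248).
A 13% shade moves each channel 13% toward 0:
  R: 34 + 0.13×(0−34) = 34 − 4.42 = 29.58 → 30
  G: 101 + 0.13×(0−101) = 101 − 13.13 = 87.87 → 88
  B: 248 + 0.13×(0−248) = 248 − 32.24 = 215.76 → 216
After the shade: rgb(30, 88, 216) = #1e58d8.
Lerp each channel 30% toward 0:
  R: 30 + 0.3×(0−30) = 30 − 9 = 21 → 21
  G: 88 + 0.3×(0−88) = 88 − 26.4 = 61.6 → 62
  B: 216 + 0.3×(0−216) = 216 − 64.8 = 151.2 → 151
rgb(21, 62, 151) = #153e97.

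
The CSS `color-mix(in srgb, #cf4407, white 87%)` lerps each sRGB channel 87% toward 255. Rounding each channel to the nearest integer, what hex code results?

#cf4407 is rgb(207, 68, 7).
Lerp each channel 87% toward 255:
  R: 207 + 0.87×(255−207) = 207 + 41.76 = 248.76 → 249
  G: 68 + 162.69 = 230.69 → 231
  B: 7 + 215.76 = 222.76 → 223
rgb(249, 231, 223) = #f9e7df.

#f9e7df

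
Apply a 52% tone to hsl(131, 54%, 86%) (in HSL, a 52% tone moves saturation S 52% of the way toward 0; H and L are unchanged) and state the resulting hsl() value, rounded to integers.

hsl(131, 26%, 86%)

S moves 52% from 54 toward 0: 54 − 28.08 = 25.92 → 26.
H and L are unchanged.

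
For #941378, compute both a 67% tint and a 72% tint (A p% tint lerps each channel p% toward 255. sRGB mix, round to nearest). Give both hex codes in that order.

#941378 is rgb(148, 19, 120).
67% tint:
  R: 148 + 71.69 = 219.69 → 220
  G: 19 + 158.12 = 177.12 → 177
  B: 120 + 0.67×(255−120) = 120 + 90.45 = 210.45 → 210
  → #dcb1d2
72% tint:
  R: 148 + 0.72×(255−148) = 148 + 77.04 = 225.04 → 225
  G: 19 + 169.92 = 188.92 → 189
  B: 120 + 97.2 = 217.2 → 217
  → #e1bdd9

#dcb1d2, #e1bdd9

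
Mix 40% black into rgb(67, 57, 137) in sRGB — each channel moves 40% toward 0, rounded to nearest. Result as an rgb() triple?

Per channel, c → c + 0.4(0 − c):
  R: 67 + 0.4×(0−67) = 67 − 26.8 = 40.2 → 40
  G: 57 + 0.4×(0−57) = 57 − 22.8 = 34.2 → 34
  B: 137 − 54.8 = 82.2 → 82

rgb(40, 34, 82)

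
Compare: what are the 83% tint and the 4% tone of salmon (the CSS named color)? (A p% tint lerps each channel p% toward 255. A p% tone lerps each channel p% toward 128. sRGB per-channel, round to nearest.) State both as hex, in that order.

CSS salmon is rgb(250, 128, 114).
83% tint:
  R: 250 + 0.83×(255−250) = 250 + 4.15 = 254.15 → 254
  G: 128 + 105.41 = 233.41 → 233
  B: 114 + 0.83×(255−114) = 114 + 117.03 = 231.03 → 231
  → #fee9e7
4% tone:
  R: 250 − 4.88 = 245.12 → 245
  G: 128 + 0 = 128 → 128
  B: 114 + 0.56 = 114.56 → 115
  → #f58073

#fee9e7, #f58073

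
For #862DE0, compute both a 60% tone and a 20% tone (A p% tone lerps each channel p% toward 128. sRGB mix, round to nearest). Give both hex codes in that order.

#825FA6, #853ECD

#862DE0 is rgb(134, 45, 224).
60% tone:
  R: 134 + 0.6×(128−134) = 134 − 3.6 = 130.4 → 130
  G: 45 + 0.6×(128−45) = 45 + 49.8 = 94.8 → 95
  B: 224 − 57.6 = 166.4 → 166
  → #825FA6
20% tone:
  R: 134 − 1.2 = 132.8 → 133
  G: 45 + 0.2×(128−45) = 45 + 16.6 = 61.6 → 62
  B: 224 + 0.2×(128−224) = 224 − 19.2 = 204.8 → 205
  → #853ECD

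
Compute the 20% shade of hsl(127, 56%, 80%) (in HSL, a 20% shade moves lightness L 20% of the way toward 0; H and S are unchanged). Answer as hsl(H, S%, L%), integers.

hsl(127, 56%, 64%)

L moves 20% from 80 toward 0: 80 − 16 = 64 → 64.
H and S are unchanged.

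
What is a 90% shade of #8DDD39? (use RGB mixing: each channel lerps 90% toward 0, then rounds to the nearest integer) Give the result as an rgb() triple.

rgb(14, 22, 6)

#8DDD39 is rgb(141, 221, 57).
Per channel, c → c + 0.9(0 − c):
  R: 141 + 0.9×(0−141) = 141 − 126.9 = 14.1 → 14
  G: 221 + 0.9×(0−221) = 221 − 198.9 = 22.1 → 22
  B: 57 + 0.9×(0−57) = 57 − 51.3 = 5.7 → 6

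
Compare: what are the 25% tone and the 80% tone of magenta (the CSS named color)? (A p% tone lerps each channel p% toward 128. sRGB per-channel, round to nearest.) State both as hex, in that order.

#DF20DF, #996699

CSS magenta is rgb(255, 0, 255).
25% tone:
  R: 255 + 0.25×(128−255) = 255 − 31.75 = 223.25 → 223
  G: 0 + 32 = 32 → 32
  B: 255 + 0.25×(128−255) = 255 − 31.75 = 223.25 → 223
  → #DF20DF
80% tone:
  R: 255 + 0.8×(128−255) = 255 − 101.6 = 153.4 → 153
  G: 0 + 0.8×(128−0) = 0 + 102.4 = 102.4 → 102
  B: 255 + 0.8×(128−255) = 255 − 101.6 = 153.4 → 153
  → #996699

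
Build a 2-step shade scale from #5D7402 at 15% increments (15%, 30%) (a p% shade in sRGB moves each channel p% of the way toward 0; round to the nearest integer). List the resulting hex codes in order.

#5D7402 is rgb(93, 116, 2).
15%: (93 − 13.95 = 79.05→79, 116 − 17.4 = 98.6→99, 2→2) → #4F6302
30%: (93 − 27.9 = 65.1→65, 116 − 34.8 = 81.2→81, 2 − 0.6 = 1.4→1) → #415101

#4F6302, #415101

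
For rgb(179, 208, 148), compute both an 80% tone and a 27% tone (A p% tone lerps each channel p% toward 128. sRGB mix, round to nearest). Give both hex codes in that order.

#8a9084, #a5ba8f

80% tone:
  R: 179 − 40.8 = 138.2 → 138
  G: 208 − 64 = 144 → 144
  B: 148 − 16 = 132 → 132
  → #8a9084
27% tone:
  R: 179 − 13.77 = 165.23 → 165
  G: 208 + 0.27×(128−208) = 208 − 21.6 = 186.4 → 186
  B: 148 − 5.4 = 142.6 → 143
  → #a5ba8f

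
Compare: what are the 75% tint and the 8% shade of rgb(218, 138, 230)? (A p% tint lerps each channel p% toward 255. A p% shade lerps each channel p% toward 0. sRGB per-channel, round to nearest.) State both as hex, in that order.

#F6E2F9, #C97FD4

75% tint:
  R: 218 + 0.75×(255−218) = 218 + 27.75 = 245.75 → 246
  G: 138 + 0.75×(255−138) = 138 + 87.75 = 225.75 → 226
  B: 230 + 0.75×(255−230) = 230 + 18.75 = 248.75 → 249
  → #F6E2F9
8% shade:
  R: 218 − 17.44 = 200.56 → 201
  G: 138 + 0.08×(0−138) = 138 − 11.04 = 126.96 → 127
  B: 230 − 18.4 = 211.6 → 212
  → #C97FD4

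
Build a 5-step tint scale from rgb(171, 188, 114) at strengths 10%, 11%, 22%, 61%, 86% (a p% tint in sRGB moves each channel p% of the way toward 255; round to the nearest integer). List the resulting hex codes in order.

10%: (171 + 8.4 = 179.4→179, 188 + 6.7 = 194.7→195, 114 + 14.1 = 128.1→128) → #B3C380
11%: (171 + 9.24 = 180.24→180, 188 + 7.37 = 195.37→195, 114 + 15.51 = 129.51→130) → #B4C382
22%: (171 + 18.48 = 189.48→189, 188 + 14.74 = 202.74→203, 114 + 31.02 = 145.02→145) → #BDCB91
61%: (171 + 51.24 = 222.24→222, 188 + 40.87 = 228.87→229, 114 + 86.01 = 200.01→200) → #DEE5C8
86%: (171 + 72.24 = 243.24→243, 188 + 57.62 = 245.62→246, 114 + 121.26 = 235.26→235) → #F3F6EB

#B3C380, #B4C382, #BDCB91, #DEE5C8, #F3F6EB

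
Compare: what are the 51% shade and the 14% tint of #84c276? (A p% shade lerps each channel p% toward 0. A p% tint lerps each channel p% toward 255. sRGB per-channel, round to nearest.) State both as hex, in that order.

#84c276 is rgb(132, 194, 118).
51% shade:
  R: 132 − 67.32 = 64.68 → 65
  G: 194 + 0.51×(0−194) = 194 − 98.94 = 95.06 → 95
  B: 118 + 0.51×(0−118) = 118 − 60.18 = 57.82 → 58
  → #415f3a
14% tint:
  R: 132 + 17.22 = 149.22 → 149
  G: 194 + 0.14×(255−194) = 194 + 8.54 = 202.54 → 203
  B: 118 + 19.18 = 137.18 → 137
  → #95cb89

#415f3a, #95cb89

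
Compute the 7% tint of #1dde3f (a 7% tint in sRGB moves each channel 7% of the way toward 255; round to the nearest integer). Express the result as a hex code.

#1dde3f is rgb(29, 222, 63).
A 7% tint moves each channel 7% toward 255:
  R: 29 + 0.07×(255−29) = 29 + 15.82 = 44.82 → 45
  G: 222 + 2.31 = 224.31 → 224
  B: 63 + 0.07×(255−63) = 63 + 13.44 = 76.44 → 76
rgb(45, 224, 76) = #2de04c.

#2de04c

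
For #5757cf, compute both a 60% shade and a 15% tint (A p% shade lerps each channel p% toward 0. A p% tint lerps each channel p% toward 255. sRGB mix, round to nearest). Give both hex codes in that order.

#5757cf is rgb(87, 87, 207).
60% shade:
  R: 87 + 0.6×(0−87) = 87 − 52.2 = 34.8 → 35
  G: 87 + 0.6×(0−87) = 87 − 52.2 = 34.8 → 35
  B: 207 + 0.6×(0−207) = 207 − 124.2 = 82.8 → 83
  → #232353
15% tint:
  R: 87 + 25.2 = 112.2 → 112
  G: 87 + 0.15×(255−87) = 87 + 25.2 = 112.2 → 112
  B: 207 + 7.2 = 214.2 → 214
  → #7070d6

#232353, #7070d6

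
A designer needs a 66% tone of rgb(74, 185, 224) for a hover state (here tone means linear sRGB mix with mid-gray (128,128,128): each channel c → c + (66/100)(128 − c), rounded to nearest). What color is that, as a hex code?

#6E93A1

Per channel, c → c + 0.66(128 − c):
  R: 74 + 35.64 = 109.64 → 110
  G: 185 + 0.66×(128−185) = 185 − 37.62 = 147.38 → 147
  B: 224 − 63.36 = 160.64 → 161
rgb(110, 147, 161) = #6E93A1.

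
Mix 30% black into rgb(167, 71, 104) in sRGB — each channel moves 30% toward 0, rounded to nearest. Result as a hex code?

A 30% shade moves each channel 30% toward 0:
  R: 167 − 50.1 = 116.9 → 117
  G: 71 + 0.3×(0−71) = 71 − 21.3 = 49.7 → 50
  B: 104 − 31.2 = 72.8 → 73
rgb(117, 50, 73) = #753249.

#753249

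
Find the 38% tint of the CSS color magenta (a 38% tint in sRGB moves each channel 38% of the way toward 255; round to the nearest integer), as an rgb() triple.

CSS magenta is rgb(255, 0, 255).
A 38% tint moves each channel 38% toward 255:
  R: 255 + 0.38×(255−255) = 255 + 0 = 255 → 255
  G: 0 + 0.38×(255−0) = 0 + 96.9 = 96.9 → 97
  B: 255 + 0 = 255 → 255

rgb(255, 97, 255)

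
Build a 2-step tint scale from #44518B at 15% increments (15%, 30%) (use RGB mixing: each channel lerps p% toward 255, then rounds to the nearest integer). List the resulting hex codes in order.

#44518B is rgb(68, 81, 139).
15%: (68 + 28.05 = 96.05→96, 81 + 26.1 = 107.1→107, 139 + 17.4 = 156.4→156) → #606B9C
30%: (68 + 56.1 = 124.1→124, 81 + 52.2 = 133.2→133, 139 + 34.8 = 173.8→174) → #7C85AE

#606B9C, #7C85AE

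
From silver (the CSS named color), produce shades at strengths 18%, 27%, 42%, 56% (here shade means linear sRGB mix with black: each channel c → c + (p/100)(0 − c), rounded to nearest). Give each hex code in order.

CSS silver is rgb(192, 192, 192).
18%: (192 − 34.56 = 157.44→157, 192 − 34.56 = 157.44→157, 192 − 34.56 = 157.44→157) → #9D9D9D
27%: (192 − 51.84 = 140.16→140, 192 − 51.84 = 140.16→140, 192 − 51.84 = 140.16→140) → #8C8C8C
42%: (192 − 80.64 = 111.36→111, 192 − 80.64 = 111.36→111, 192 − 80.64 = 111.36→111) → #6F6F6F
56%: (192 − 107.52 = 84.48→84, 192 − 107.52 = 84.48→84, 192 − 107.52 = 84.48→84) → #545454

#9D9D9D, #8C8C8C, #6F6F6F, #545454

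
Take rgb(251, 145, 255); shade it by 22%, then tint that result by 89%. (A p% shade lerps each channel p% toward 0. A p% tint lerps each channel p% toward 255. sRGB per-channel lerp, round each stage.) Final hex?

#F9EFF9

Lerp each channel 22% toward 0:
  R: 251 + 0.22×(0−251) = 251 − 55.22 = 195.78 → 196
  G: 145 + 0.22×(0−145) = 145 − 31.9 = 113.1 → 113
  B: 255 − 56.1 = 198.9 → 199
After the shade: rgb(196, 113, 199) = #C471C7.
Lerp each channel 89% toward 255:
  R: 196 + 0.89×(255−196) = 196 + 52.51 = 248.51 → 249
  G: 113 + 126.38 = 239.38 → 239
  B: 199 + 49.84 = 248.84 → 249
rgb(249, 239, 249) = #F9EFF9.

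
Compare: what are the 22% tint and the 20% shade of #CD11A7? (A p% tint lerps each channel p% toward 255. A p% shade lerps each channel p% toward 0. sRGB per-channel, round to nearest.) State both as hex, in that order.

#CD11A7 is rgb(205, 17, 167).
22% tint:
  R: 205 + 11 = 216 → 216
  G: 17 + 52.36 = 69.36 → 69
  B: 167 + 19.36 = 186.36 → 186
  → #D845BA
20% shade:
  R: 205 + 0.2×(0−205) = 205 − 41 = 164 → 164
  G: 17 + 0.2×(0−17) = 17 − 3.4 = 13.6 → 14
  B: 167 − 33.4 = 133.6 → 134
  → #A40E86

#D845BA, #A40E86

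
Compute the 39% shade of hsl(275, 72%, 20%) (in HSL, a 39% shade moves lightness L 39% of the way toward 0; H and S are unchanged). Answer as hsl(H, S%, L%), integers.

hsl(275, 72%, 12%)

L moves 39% from 20 toward 0: 20 − 7.8 = 12.2 → 12.
H and S are unchanged.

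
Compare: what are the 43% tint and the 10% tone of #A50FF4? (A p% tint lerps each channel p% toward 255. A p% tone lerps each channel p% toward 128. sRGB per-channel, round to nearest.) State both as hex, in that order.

#CC76F9, #A11AE8

#A50FF4 is rgb(165, 15, 244).
43% tint:
  R: 165 + 0.43×(255−165) = 165 + 38.7 = 203.7 → 204
  G: 15 + 0.43×(255−15) = 15 + 103.2 = 118.2 → 118
  B: 244 + 4.73 = 248.73 → 249
  → #CC76F9
10% tone:
  R: 165 + 0.1×(128−165) = 165 − 3.7 = 161.3 → 161
  G: 15 + 0.1×(128−15) = 15 + 11.3 = 26.3 → 26
  B: 244 − 11.6 = 232.4 → 232
  → #A11AE8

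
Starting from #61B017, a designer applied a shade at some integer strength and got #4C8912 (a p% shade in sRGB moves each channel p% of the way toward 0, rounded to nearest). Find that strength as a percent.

#61B017 is rgb(97, 176, 23); #4C8912 is rgb(76, 137, 18).
On the G channel (widest range): 137 ≈ 176 + (p/100)(0 − 176), so p ≈ 100×(137 − 176)/(0 − 176) = -3900/-176 = 22.16.
p = 22 reproduces all three channels after rounding.

22%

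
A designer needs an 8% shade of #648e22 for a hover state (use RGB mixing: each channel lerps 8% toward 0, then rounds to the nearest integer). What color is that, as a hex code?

#648e22 is rgb(100, 142, 34).
Lerp each channel 8% toward 0:
  R: 100 + 0.08×(0−100) = 100 − 8 = 92 → 92
  G: 142 − 11.36 = 130.64 → 131
  B: 34 − 2.72 = 31.28 → 31
rgb(92, 131, 31) = #5c831f.

#5c831f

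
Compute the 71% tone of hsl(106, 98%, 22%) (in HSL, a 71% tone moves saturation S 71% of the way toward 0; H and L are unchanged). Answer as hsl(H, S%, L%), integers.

S moves 71% from 98 toward 0: 98 − 69.58 = 28.42 → 28.
H and L are unchanged.

hsl(106, 28%, 22%)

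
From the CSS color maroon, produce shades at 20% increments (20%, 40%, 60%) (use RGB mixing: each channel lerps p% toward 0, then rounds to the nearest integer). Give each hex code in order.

CSS maroon is rgb(128, 0, 0).
20%: (128 − 25.6 = 102.4→102, 0→0, 0→0) → #660000
40%: (128 − 51.2 = 76.8→77, 0→0, 0→0) → #4d0000
60%: (128 − 76.8 = 51.2→51, 0→0, 0→0) → #330000

#660000, #4d0000, #330000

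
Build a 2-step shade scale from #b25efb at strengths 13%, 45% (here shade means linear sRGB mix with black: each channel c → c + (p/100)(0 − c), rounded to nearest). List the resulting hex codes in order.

#b25efb is rgb(178, 94, 251).
13%: (178 − 23.14 = 154.86→155, 94 − 12.22 = 81.78→82, 251 − 32.63 = 218.37→218) → #9b52da
45%: (178 − 80.1 = 97.9→98, 94 − 42.3 = 51.7→52, 251 − 112.95 = 138.05→138) → #62348a

#9b52da, #62348a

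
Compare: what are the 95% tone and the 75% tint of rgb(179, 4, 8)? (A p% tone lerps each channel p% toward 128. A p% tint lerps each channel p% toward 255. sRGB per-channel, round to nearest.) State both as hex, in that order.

95% tone:
  R: 179 + 0.95×(128−179) = 179 − 48.45 = 130.55 → 131
  G: 4 + 0.95×(128−4) = 4 + 117.8 = 121.8 → 122
  B: 8 + 0.95×(128−8) = 8 + 114 = 122 → 122
  → #837a7a
75% tint:
  R: 179 + 57 = 236 → 236
  G: 4 + 0.75×(255−4) = 4 + 188.25 = 192.25 → 192
  B: 8 + 185.25 = 193.25 → 193
  → #ecc0c1

#837a7a, #ecc0c1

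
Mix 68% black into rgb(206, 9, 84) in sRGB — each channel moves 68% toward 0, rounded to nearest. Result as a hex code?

A 68% shade moves each channel 68% toward 0:
  R: 206 − 140.08 = 65.92 → 66
  G: 9 + 0.68×(0−9) = 9 − 6.12 = 2.88 → 3
  B: 84 + 0.68×(0−84) = 84 − 57.12 = 26.88 → 27
rgb(66, 3, 27) = #42031b.

#42031b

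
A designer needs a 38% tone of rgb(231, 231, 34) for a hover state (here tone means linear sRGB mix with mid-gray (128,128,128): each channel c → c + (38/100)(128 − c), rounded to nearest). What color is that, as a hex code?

Per channel, c → c + 0.38(128 − c):
  R: 231 + 0.38×(128−231) = 231 − 39.14 = 191.86 → 192
  G: 231 + 0.38×(128−231) = 231 − 39.14 = 191.86 → 192
  B: 34 + 35.72 = 69.72 → 70
rgb(192, 192, 70) = #C0C046.

#C0C046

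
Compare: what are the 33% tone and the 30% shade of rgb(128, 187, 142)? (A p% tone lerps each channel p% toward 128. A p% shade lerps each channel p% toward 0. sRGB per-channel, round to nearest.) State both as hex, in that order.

33% tone:
  R: 128 + 0 = 128 → 128
  G: 187 − 19.47 = 167.53 → 168
  B: 142 + 0.33×(128−142) = 142 − 4.62 = 137.38 → 137
  → #80a889
30% shade:
  R: 128 + 0.3×(0−128) = 128 − 38.4 = 89.6 → 90
  G: 187 + 0.3×(0−187) = 187 − 56.1 = 130.9 → 131
  B: 142 + 0.3×(0−142) = 142 − 42.6 = 99.4 → 99
  → #5a8363

#80a889, #5a8363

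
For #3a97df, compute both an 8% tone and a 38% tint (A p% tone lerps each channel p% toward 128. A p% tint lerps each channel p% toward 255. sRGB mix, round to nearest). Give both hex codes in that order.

#3a97df is rgb(58, 151, 223).
8% tone:
  R: 58 + 0.08×(128−58) = 58 + 5.6 = 63.6 → 64
  G: 151 − 1.84 = 149.16 → 149
  B: 223 − 7.6 = 215.4 → 215
  → #4095d7
38% tint:
  R: 58 + 74.86 = 132.86 → 133
  G: 151 + 39.52 = 190.52 → 191
  B: 223 + 12.16 = 235.16 → 235
  → #85bfeb

#4095d7, #85bfeb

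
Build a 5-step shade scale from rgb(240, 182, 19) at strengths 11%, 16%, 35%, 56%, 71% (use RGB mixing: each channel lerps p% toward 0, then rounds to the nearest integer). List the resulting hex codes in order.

#D6A211, #CA9910, #9C760C, #6A5008, #463506

11%: (240 − 26.4 = 213.6→214, 182 − 20.02 = 161.98→162, 19 − 2.09 = 16.91→17) → #D6A211
16%: (240 − 38.4 = 201.6→202, 182 − 29.12 = 152.88→153, 19 − 3.04 = 15.96→16) → #CA9910
35%: (240 − 84 = 156→156, 182 − 63.7 = 118.3→118, 19 − 6.65 = 12.35→12) → #9C760C
56%: (240 − 134.4 = 105.6→106, 182 − 101.92 = 80.08→80, 19 − 10.64 = 8.36→8) → #6A5008
71%: (240 − 170.4 = 69.6→70, 182 − 129.22 = 52.78→53, 19 − 13.49 = 5.51→6) → #463506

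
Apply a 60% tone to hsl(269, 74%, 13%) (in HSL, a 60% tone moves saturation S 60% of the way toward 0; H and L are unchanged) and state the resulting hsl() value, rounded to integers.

hsl(269, 30%, 13%)

S moves 60% from 74 toward 0: 74 − 44.4 = 29.6 → 30.
H and L are unchanged.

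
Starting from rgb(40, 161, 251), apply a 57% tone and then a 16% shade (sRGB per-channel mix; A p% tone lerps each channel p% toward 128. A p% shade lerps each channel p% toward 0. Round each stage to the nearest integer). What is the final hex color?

Lerp each channel 57% toward 128:
  R: 40 + 0.57×(128−40) = 40 + 50.16 = 90.16 → 90
  G: 161 + 0.57×(128−161) = 161 − 18.81 = 142.19 → 142
  B: 251 + 0.57×(128−251) = 251 − 70.11 = 180.89 → 181
After the tone: rgb(90, 142, 181) = #5a8eb5.
Lerp each channel 16% toward 0:
  R: 90 + 0.16×(0−90) = 90 − 14.4 = 75.6 → 76
  G: 142 − 22.72 = 119.28 → 119
  B: 181 + 0.16×(0−181) = 181 − 28.96 = 152.04 → 152
rgb(76, 119, 152) = #4c7798.

#4c7798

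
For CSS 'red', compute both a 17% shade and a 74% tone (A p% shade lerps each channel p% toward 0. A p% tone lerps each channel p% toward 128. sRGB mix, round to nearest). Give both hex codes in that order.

#D40000, #A15F5F

CSS red is rgb(255, 0, 0).
17% shade:
  R: 255 + 0.17×(0−255) = 255 − 43.35 = 211.65 → 212
  G: 0 + 0 = 0 → 0
  B: 0 + 0.17×(0−0) = 0 + 0 = 0 → 0
  → #D40000
74% tone:
  R: 255 − 93.98 = 161.02 → 161
  G: 0 + 94.72 = 94.72 → 95
  B: 0 + 0.74×(128−0) = 0 + 94.72 = 94.72 → 95
  → #A15F5F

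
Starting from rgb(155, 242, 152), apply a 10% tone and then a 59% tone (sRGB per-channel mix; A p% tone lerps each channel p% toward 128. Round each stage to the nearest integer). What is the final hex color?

#8aaa89

A 10% tone moves each channel 10% toward 128:
  R: 155 + 0.1×(128−155) = 155 − 2.7 = 152.3 → 152
  G: 242 − 11.4 = 230.6 → 231
  B: 152 + 0.1×(128−152) = 152 − 2.4 = 149.6 → 150
After the tone: rgb(152, 231, 150) = #98e796.
Per channel, c → c + 0.59(128 − c):
  R: 152 + 0.59×(128−152) = 152 − 14.16 = 137.84 → 138
  G: 231 + 0.59×(128−231) = 231 − 60.77 = 170.23 → 170
  B: 150 + 0.59×(128−150) = 150 − 12.98 = 137.02 → 137
rgb(138, 170, 137) = #8aaa89.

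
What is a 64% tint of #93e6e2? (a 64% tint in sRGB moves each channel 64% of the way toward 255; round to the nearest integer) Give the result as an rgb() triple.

rgb(216, 246, 245)

#93e6e2 is rgb(147, 230, 226).
A 64% tint moves each channel 64% toward 255:
  R: 147 + 0.64×(255−147) = 147 + 69.12 = 216.12 → 216
  G: 230 + 0.64×(255−230) = 230 + 16 = 246 → 246
  B: 226 + 18.56 = 244.56 → 245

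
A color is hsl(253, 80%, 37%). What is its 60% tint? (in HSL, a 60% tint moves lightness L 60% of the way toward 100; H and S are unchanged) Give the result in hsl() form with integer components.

hsl(253, 80%, 75%)

L moves 60% from 37 toward 100: 37 + 37.8 = 74.8 → 75.
H and S are unchanged.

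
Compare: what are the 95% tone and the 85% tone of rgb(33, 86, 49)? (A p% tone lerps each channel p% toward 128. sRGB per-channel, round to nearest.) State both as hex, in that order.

#7B7E7C, #727A74

95% tone:
  R: 33 + 90.25 = 123.25 → 123
  G: 86 + 0.95×(128−86) = 86 + 39.9 = 125.9 → 126
  B: 49 + 0.95×(128−49) = 49 + 75.05 = 124.05 → 124
  → #7B7E7C
85% tone:
  R: 33 + 0.85×(128−33) = 33 + 80.75 = 113.75 → 114
  G: 86 + 0.85×(128−86) = 86 + 35.7 = 121.7 → 122
  B: 49 + 0.85×(128−49) = 49 + 67.15 = 116.15 → 116
  → #727A74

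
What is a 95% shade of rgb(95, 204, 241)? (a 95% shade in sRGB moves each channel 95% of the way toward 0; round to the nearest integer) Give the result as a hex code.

#050A0C

Lerp each channel 95% toward 0:
  R: 95 − 90.25 = 4.75 → 5
  G: 204 + 0.95×(0−204) = 204 − 193.8 = 10.2 → 10
  B: 241 + 0.95×(0−241) = 241 − 228.95 = 12.05 → 12
rgb(5, 10, 12) = #050A0C.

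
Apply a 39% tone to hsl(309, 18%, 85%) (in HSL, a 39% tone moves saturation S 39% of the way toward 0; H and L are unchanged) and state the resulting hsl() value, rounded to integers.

hsl(309, 11%, 85%)

S moves 39% from 18 toward 0: 18 − 7.02 = 10.98 → 11.
H and L are unchanged.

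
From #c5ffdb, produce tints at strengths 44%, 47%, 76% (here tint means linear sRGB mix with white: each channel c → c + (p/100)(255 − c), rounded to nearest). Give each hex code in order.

#dfffeb, #e0ffec, #f1fff6

#c5ffdb is rgb(197, 255, 219).
44%: (197 + 25.52 = 222.52→223, 255→255, 219 + 15.84 = 234.84→235) → #dfffeb
47%: (197 + 27.26 = 224.26→224, 255→255, 219 + 16.92 = 235.92→236) → #e0ffec
76%: (197 + 44.08 = 241.08→241, 255→255, 219 + 27.36 = 246.36→246) → #f1fff6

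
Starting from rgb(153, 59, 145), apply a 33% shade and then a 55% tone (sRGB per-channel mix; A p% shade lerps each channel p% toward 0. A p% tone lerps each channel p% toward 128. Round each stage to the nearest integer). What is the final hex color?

Lerp each channel 33% toward 0:
  R: 153 + 0.33×(0−153) = 153 − 50.49 = 102.51 → 103
  G: 59 + 0.33×(0−59) = 59 − 19.47 = 39.53 → 40
  B: 145 − 47.85 = 97.15 → 97
After the shade: rgb(103, 40, 97) = #672861.
A 55% tone moves each channel 55% toward 128:
  R: 103 + 0.55×(128−103) = 103 + 13.75 = 116.75 → 117
  G: 40 + 48.4 = 88.4 → 88
  B: 97 + 17.05 = 114.05 → 114
rgb(117, 88, 114) = #755872.

#755872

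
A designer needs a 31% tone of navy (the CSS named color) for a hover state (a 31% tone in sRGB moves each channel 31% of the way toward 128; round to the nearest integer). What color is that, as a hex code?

#282880

CSS navy is rgb(0, 0, 128).
Per channel, c → c + 0.31(128 − c):
  R: 0 + 39.68 = 39.68 → 40
  G: 0 + 39.68 = 39.68 → 40
  B: 128 + 0 = 128 → 128
rgb(40, 40, 128) = #282880.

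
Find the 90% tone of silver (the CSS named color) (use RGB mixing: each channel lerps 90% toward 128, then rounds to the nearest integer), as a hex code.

CSS silver is rgb(192, 192, 192).
A 90% tone moves each channel 90% toward 128:
  R: 192 + 0.9×(128−192) = 192 − 57.6 = 134.4 → 134
  G: 192 + 0.9×(128−192) = 192 − 57.6 = 134.4 → 134
  B: 192 − 57.6 = 134.4 → 134
rgb(134, 134, 134) = #868686.

#868686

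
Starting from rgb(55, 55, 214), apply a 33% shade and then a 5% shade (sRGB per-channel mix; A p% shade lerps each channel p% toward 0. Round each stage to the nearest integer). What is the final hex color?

#232388

A 33% shade moves each channel 33% toward 0:
  R: 55 + 0.33×(0−55) = 55 − 18.15 = 36.85 → 37
  G: 55 + 0.33×(0−55) = 55 − 18.15 = 36.85 → 37
  B: 214 + 0.33×(0−214) = 214 − 70.62 = 143.38 → 143
After the shade: rgb(37, 37, 143) = #25258F.
Lerp each channel 5% toward 0:
  R: 37 + 0.05×(0−37) = 37 − 1.85 = 35.15 → 35
  G: 37 − 1.85 = 35.15 → 35
  B: 143 + 0.05×(0−143) = 143 − 7.15 = 135.85 → 136
rgb(35, 35, 136) = #232388.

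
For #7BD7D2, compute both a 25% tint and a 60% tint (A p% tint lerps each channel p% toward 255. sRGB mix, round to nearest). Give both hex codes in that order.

#9CE1DD, #CAEFED

#7BD7D2 is rgb(123, 215, 210).
25% tint:
  R: 123 + 0.25×(255−123) = 123 + 33 = 156 → 156
  G: 215 + 0.25×(255−215) = 215 + 10 = 225 → 225
  B: 210 + 0.25×(255−210) = 210 + 11.25 = 221.25 → 221
  → #9CE1DD
60% tint:
  R: 123 + 0.6×(255−123) = 123 + 79.2 = 202.2 → 202
  G: 215 + 0.6×(255−215) = 215 + 24 = 239 → 239
  B: 210 + 27 = 237 → 237
  → #CAEFED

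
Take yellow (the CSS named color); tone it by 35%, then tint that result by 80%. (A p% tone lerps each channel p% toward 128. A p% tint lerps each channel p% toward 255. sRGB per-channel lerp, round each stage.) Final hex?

CSS yellow is rgb(255, 255, 0).
Lerp each channel 35% toward 128:
  R: 255 + 0.35×(128−255) = 255 − 44.45 = 210.55 → 211
  G: 255 + 0.35×(128−255) = 255 − 44.45 = 210.55 → 211
  B: 0 + 44.8 = 44.8 → 45
After the tone: rgb(211, 211, 45) = #d3d32d.
Per channel, c → c + 0.8(255 − c):
  R: 211 + 0.8×(255−211) = 211 + 35.2 = 246.2 → 246
  G: 211 + 35.2 = 246.2 → 246
  B: 45 + 0.8×(255−45) = 45 + 168 = 213 → 213
rgb(246, 246, 213) = #f6f6d5.

#f6f6d5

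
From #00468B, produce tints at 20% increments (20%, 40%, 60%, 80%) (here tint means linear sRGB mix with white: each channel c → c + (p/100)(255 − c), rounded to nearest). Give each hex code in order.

#336BA2, #6690B9, #99B5D1, #CCDAE8

#00468B is rgb(0, 70, 139).
20%: (0 + 51 = 51→51, 70 + 37 = 107→107, 139 + 23.2 = 162.2→162) → #336BA2
40%: (0 + 102 = 102→102, 70 + 74 = 144→144, 139 + 46.4 = 185.4→185) → #6690B9
60%: (0 + 153 = 153→153, 70 + 111 = 181→181, 139 + 69.6 = 208.6→209) → #99B5D1
80%: (0 + 204 = 204→204, 70 + 148 = 218→218, 139 + 92.8 = 231.8→232) → #CCDAE8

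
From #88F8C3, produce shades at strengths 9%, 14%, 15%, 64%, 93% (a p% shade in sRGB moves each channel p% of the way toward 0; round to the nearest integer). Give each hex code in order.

#7CE2B1, #75D5A8, #74D3A6, #315946, #0A110E

#88F8C3 is rgb(136, 248, 195).
9%: (136 − 12.24 = 123.76→124, 248 − 22.32 = 225.68→226, 195 − 17.55 = 177.45→177) → #7CE2B1
14%: (136 − 19.04 = 116.96→117, 248 − 34.72 = 213.28→213, 195 − 27.3 = 167.7→168) → #75D5A8
15%: (136 − 20.4 = 115.6→116, 248 − 37.2 = 210.8→211, 195 − 29.25 = 165.75→166) → #74D3A6
64%: (136 − 87.04 = 48.96→49, 248 − 158.72 = 89.28→89, 195 − 124.8 = 70.2→70) → #315946
93%: (136 − 126.48 = 9.52→10, 248 − 230.64 = 17.36→17, 195 − 181.35 = 13.65→14) → #0A110E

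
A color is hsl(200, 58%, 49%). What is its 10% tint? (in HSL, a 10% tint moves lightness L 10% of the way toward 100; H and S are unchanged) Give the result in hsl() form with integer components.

hsl(200, 58%, 54%)

L moves 10% from 49 toward 100: 49 + 5.1 = 54.1 → 54.
H and S are unchanged.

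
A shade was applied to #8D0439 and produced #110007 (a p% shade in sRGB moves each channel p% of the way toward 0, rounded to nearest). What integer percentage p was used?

88%

#8D0439 is rgb(141, 4, 57); #110007 is rgb(17, 0, 7).
On the R channel (widest range): 17 ≈ 141 + (p/100)(0 − 141), so p ≈ 100×(17 − 141)/(0 − 141) = -12400/-141 = 87.94.
p = 88 reproduces all three channels after rounding.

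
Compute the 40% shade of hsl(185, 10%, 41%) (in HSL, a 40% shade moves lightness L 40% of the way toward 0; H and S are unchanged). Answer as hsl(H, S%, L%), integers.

L moves 40% from 41 toward 0: 41 − 16.4 = 24.6 → 25.
H and S are unchanged.

hsl(185, 10%, 25%)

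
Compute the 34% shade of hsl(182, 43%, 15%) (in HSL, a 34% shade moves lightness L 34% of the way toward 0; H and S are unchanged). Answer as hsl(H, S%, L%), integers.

L moves 34% from 15 toward 0: 15 − 5.1 = 9.9 → 10.
H and S are unchanged.

hsl(182, 43%, 10%)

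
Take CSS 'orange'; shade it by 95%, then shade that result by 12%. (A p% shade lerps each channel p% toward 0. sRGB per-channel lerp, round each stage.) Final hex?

#0B0700

CSS orange is rgb(255, 165, 0).
Per channel, c → c + 0.95(0 − c):
  R: 255 + 0.95×(0−255) = 255 − 242.25 = 12.75 → 13
  G: 165 + 0.95×(0−165) = 165 − 156.75 = 8.25 → 8
  B: 0 + 0 = 0 → 0
After the shade: rgb(13, 8, 0) = #0D0800.
Lerp each channel 12% toward 0:
  R: 13 + 0.12×(0−13) = 13 − 1.56 = 11.44 → 11
  G: 8 + 0.12×(0−8) = 8 − 0.96 = 7.04 → 7
  B: 0 + 0.12×(0−0) = 0 + 0 = 0 → 0
rgb(11, 7, 0) = #0B0700.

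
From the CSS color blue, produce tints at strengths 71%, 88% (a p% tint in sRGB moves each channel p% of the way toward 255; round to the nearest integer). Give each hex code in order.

#b5b5ff, #e0e0ff

CSS blue is rgb(0, 0, 255).
71%: (0 + 181.05 = 181.05→181, 0 + 181.05 = 181.05→181, 255→255) → #b5b5ff
88%: (0 + 224.4 = 224.4→224, 0 + 224.4 = 224.4→224, 255→255) → #e0e0ff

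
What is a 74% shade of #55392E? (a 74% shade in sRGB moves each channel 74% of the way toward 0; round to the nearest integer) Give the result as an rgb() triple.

rgb(22, 15, 12)

#55392E is rgb(85, 57, 46).
Lerp each channel 74% toward 0:
  R: 85 − 62.9 = 22.1 → 22
  G: 57 + 0.74×(0−57) = 57 − 42.18 = 14.82 → 15
  B: 46 + 0.74×(0−46) = 46 − 34.04 = 11.96 → 12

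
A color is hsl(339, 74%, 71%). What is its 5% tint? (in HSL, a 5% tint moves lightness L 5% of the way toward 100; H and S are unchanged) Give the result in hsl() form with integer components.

L moves 5% from 71 toward 100: 71 + 1.45 = 72.45 → 72.
H and S are unchanged.

hsl(339, 74%, 72%)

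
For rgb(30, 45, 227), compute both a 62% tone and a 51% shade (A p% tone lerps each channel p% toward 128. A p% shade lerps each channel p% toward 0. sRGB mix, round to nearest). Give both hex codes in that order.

62% tone:
  R: 30 + 60.76 = 90.76 → 91
  G: 45 + 0.62×(128−45) = 45 + 51.46 = 96.46 → 96
  B: 227 − 61.38 = 165.62 → 166
  → #5B60A6
51% shade:
  R: 30 − 15.3 = 14.7 → 15
  G: 45 − 22.95 = 22.05 → 22
  B: 227 − 115.77 = 111.23 → 111
  → #0F166F

#5B60A6, #0F166F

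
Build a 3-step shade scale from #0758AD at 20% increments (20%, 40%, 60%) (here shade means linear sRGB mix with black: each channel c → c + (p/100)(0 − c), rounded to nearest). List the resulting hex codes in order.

#06468A, #043568, #032345

#0758AD is rgb(7, 88, 173).
20%: (7 − 1.4 = 5.6→6, 88 − 17.6 = 70.4→70, 173 − 34.6 = 138.4→138) → #06468A
40%: (7 − 2.8 = 4.2→4, 88 − 35.2 = 52.8→53, 173 − 69.2 = 103.8→104) → #043568
60%: (7 − 4.2 = 2.8→3, 88 − 52.8 = 35.2→35, 173 − 103.8 = 69.2→69) → #032345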